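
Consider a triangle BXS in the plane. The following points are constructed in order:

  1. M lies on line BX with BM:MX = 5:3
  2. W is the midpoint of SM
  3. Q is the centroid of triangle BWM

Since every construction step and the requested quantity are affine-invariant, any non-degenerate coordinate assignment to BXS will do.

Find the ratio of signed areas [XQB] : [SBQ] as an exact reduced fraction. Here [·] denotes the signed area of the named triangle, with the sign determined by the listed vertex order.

Work in coordinates with B = (0, 0), X = (1, 0), S = (0, 1).
1. M lies on line BX with BM:MX = 5:3 ⇒ M = (5/8, 0)
2. W is the midpoint of SM ⇒ W = (5/16, 1/2)
3. Q is the centroid of triangle BWM ⇒ Q = (5/16, 1/6)
2·[XQB] = 1/6, 2·[SBQ] = 5/16
[XQB]:[SBQ] = 1/6:5/16 = 8/15

[XQB]:[SBQ] = 8/15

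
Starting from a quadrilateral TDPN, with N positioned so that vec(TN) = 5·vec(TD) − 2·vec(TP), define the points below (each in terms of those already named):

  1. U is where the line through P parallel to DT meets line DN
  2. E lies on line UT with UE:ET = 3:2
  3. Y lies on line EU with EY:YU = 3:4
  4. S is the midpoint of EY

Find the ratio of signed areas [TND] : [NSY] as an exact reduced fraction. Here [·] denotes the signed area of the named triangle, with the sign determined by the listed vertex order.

[TND]:[NSY] = -140/27

Set T = (0, 0), D = (1, 0), P = (0, 1), N = (5, -2); any affine frame gives the same invariant.
1. U is where the line through P parallel to DT meets line DN ⇒ U = (-1, 1)
2. E lies on line UT with UE:ET = 3:2 ⇒ E = (-2/5, 2/5)
3. Y lies on line EU with EY:YU = 3:4 ⇒ Y = (-23/35, 23/35)
4. S is the midpoint of EY ⇒ S = (-37/70, 37/70)
2·[TND] = 2, 2·[NSY] = -27/70
[TND]:[NSY] = 2:-27/70 = -140/27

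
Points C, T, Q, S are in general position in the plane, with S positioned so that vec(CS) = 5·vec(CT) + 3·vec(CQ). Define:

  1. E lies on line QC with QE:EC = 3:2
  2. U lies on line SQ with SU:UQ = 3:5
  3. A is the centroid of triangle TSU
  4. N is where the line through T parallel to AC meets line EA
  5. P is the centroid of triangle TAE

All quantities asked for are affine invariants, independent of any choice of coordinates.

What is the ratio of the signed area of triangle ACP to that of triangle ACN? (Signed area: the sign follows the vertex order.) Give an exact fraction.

[ACP]:[ACN] = 32/315

Choose coordinates C = (0, 0), T = (1, 0), Q = (0, 1), S = (5, 3).
1. E lies on line QC with QE:EC = 3:2 ⇒ E = (0, 2/5)
2. U lies on line SQ with SU:UQ = 3:5 ⇒ U = (25/8, 9/4)
3. A is the centroid of triangle TSU ⇒ A = (73/24, 7/4)
4. N is where the line through T parallel to AC meets line EA ⇒ N = (89/12, 539/146)
5. P is the centroid of triangle TAE ⇒ P = (97/72, 43/60)
2·[ACP] = 8/45, 2·[ACN] = 7/4
[ACP]:[ACN] = 8/45:7/4 = 32/315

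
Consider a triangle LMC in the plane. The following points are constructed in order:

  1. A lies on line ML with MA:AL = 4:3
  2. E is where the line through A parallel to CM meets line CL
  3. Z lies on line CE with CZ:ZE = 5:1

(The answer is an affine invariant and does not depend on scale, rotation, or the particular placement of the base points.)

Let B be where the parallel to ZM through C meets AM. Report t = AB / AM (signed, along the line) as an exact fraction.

Assign L = (0, 0), M = (1, 0), C = (0, 1) — the answer is frame-independent, so this choice is without loss of generality.
1. A lies on line ML with MA:AL = 4:3 ⇒ A = (3/7, 0)
2. E is where the line through A parallel to CM meets line CL ⇒ E = (0, 3/7)
3. Z lies on line CE with CZ:ZE = 5:1 ⇒ Z = (0, 11/21)
through C parallel to ZM: direction (1, -11/21); meets AM at B = (21/11, 0)
B = A + t·(M−A) with t = 57/22

t = 57/22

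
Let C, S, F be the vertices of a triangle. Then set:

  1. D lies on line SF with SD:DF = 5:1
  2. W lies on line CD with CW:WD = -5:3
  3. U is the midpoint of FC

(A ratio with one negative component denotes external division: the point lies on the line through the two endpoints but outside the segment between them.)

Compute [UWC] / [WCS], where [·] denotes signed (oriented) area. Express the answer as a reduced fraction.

[UWC]:[WCS] = -1/10

Assign C = (0, 0), S = (1, 0), F = (0, 1) — the answer is frame-independent, so this choice is without loss of generality.
1. D lies on line SF with SD:DF = 5:1 ⇒ D = (1/6, 5/6)
2. W lies on line CD with CW:WD = -5:3 ⇒ W = (5/12, 25/12)
3. U is the midpoint of FC ⇒ U = (0, 1/2)
2·[UWC] = -5/24, 2·[WCS] = 25/12
[UWC]:[WCS] = -5/24:25/12 = -1/10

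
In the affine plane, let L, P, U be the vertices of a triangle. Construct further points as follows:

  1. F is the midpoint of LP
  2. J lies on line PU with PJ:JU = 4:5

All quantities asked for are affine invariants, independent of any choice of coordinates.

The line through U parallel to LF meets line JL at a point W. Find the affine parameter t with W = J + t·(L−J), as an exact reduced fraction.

Set L = (0, 0), P = (1, 0), U = (0, 1); any affine frame gives the same invariant.
1. F is the midpoint of LP ⇒ F = (1/2, 0)
2. J lies on line PU with PJ:JU = 4:5 ⇒ J = (5/9, 4/9)
through U parallel to LF: direction (1/2, 0); meets JL at W = (5/4, 1)
W = J + t·(L−J) with t = -5/4

t = -5/4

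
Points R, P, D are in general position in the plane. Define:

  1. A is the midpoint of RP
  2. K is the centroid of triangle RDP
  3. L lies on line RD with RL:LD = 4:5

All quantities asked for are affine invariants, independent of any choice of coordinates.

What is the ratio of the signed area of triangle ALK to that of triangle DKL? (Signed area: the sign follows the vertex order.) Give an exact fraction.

[ALK]:[DKL] = 1/2

Choose coordinates R = (0, 0), P = (1, 0), D = (0, 1).
1. A is the midpoint of RP ⇒ A = (1/2, 0)
2. K is the centroid of triangle RDP ⇒ K = (1/3, 1/3)
3. L lies on line RD with RL:LD = 4:5 ⇒ L = (0, 4/9)
2·[ALK] = -5/54, 2·[DKL] = -5/27
[ALK]:[DKL] = -5/54:-5/27 = 1/2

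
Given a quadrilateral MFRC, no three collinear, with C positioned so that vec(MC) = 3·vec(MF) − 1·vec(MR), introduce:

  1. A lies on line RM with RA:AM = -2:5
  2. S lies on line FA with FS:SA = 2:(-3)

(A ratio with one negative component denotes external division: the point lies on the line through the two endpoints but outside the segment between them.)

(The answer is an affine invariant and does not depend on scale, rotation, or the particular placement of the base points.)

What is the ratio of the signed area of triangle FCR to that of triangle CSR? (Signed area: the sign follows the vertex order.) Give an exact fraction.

Choose coordinates M = (0, 0), F = (1, 0), R = (0, 1), C = (3, -1).
1. A lies on line RM with RA:AM = -2:5 ⇒ A = (0, 5/3)
2. S lies on line FA with FS:SA = 2:(-3) ⇒ S = (3, -10/3)
2·[FCR] = 1, 2·[CSR] = -7
[FCR]:[CSR] = 1:-7 = -1/7

[FCR]:[CSR] = -1/7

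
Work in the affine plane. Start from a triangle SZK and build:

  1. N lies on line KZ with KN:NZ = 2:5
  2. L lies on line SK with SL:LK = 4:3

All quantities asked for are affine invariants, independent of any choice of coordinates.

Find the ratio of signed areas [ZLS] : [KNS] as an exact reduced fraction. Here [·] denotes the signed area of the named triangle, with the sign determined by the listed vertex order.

[ZLS]:[KNS] = -2

Choose coordinates S = (0, 0), Z = (1, 0), K = (0, 1).
1. N lies on line KZ with KN:NZ = 2:5 ⇒ N = (2/7, 5/7)
2. L lies on line SK with SL:LK = 4:3 ⇒ L = (0, 4/7)
2·[ZLS] = 4/7, 2·[KNS] = -2/7
[ZLS]:[KNS] = 4/7:-2/7 = -2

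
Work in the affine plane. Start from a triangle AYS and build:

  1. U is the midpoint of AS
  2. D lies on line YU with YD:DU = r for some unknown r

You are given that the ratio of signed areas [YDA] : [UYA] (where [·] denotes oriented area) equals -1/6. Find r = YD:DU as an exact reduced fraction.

r = 1/5

Assign A = (0, 0), Y = (1, 0), S = (0, 1) — the answer is frame-independent, so this choice is without loss of generality.
1. U is the midpoint of AS ⇒ U = (0, 1/2)
2. With YD:DU = r, write λ = r/(r+1) so D = Y + λ·(U−Y); D is affine-linear in λ
Every point depending on D is an affine combination of D and λ-independent points, so each such coordinate is linear in λ; the λ² term in each signed area is a multiple of (U−Y)×(U−Y) = 0, so 2·[YDA] and 2·[UYA] are each linear in λ. Evaluating at λ=0 and λ=1:
  2·[YDA] = 1/2·λ,   2·[UYA] = -1/2
So [YDA]:[UYA] = (1/2·λ) / (-1/2). Setting this equal to -1/6:
  1/2·λ = -1/6·(-1/2)  ⇒  λ = 1/6
Then r = λ/(1−λ) = (1/6)/(5/6) = 1/5. Check: with r = 1/5, D = (5/6, 1/12) and [YDA]:[UYA] = -1/6 as required.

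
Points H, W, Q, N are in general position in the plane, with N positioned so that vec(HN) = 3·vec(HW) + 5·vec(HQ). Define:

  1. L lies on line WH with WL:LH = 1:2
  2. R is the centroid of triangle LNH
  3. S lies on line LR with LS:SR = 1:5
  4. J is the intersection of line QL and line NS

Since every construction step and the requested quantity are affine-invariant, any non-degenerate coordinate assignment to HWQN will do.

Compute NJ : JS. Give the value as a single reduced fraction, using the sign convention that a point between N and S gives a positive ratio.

Set H = (0, 0), W = (1, 0), Q = (0, 1), N = (3, 5); any affine frame gives the same invariant.
1. L lies on line WH with WL:LH = 1:2 ⇒ L = (2/3, 0)
2. R is the centroid of triangle LNH ⇒ R = (11/9, 5/3)
3. S lies on line LR with LS:SR = 1:5 ⇒ S = (41/54, 5/18)
4. J is the intersection of line QL and line NS ⇒ J = (562/873, 10/291)
J = N + t·(S−N) with t = 102/97, so NJ:JS = t:(1−t) = 102/97:-5/97

NJ:JS = -102/5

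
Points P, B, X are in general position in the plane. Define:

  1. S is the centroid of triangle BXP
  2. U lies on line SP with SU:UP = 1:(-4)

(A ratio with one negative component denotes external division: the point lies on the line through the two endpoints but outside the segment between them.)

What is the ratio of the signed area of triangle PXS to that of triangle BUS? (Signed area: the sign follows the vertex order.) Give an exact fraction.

[PXS]:[BUS] = -3

Work in coordinates with P = (0, 0), B = (1, 0), X = (0, 1).
1. S is the centroid of triangle BXP ⇒ S = (1/3, 1/3)
2. U lies on line SP with SU:UP = 1:(-4) ⇒ U = (4/9, 4/9)
2·[PXS] = -1/3, 2·[BUS] = 1/9
[PXS]:[BUS] = -1/3:1/9 = -3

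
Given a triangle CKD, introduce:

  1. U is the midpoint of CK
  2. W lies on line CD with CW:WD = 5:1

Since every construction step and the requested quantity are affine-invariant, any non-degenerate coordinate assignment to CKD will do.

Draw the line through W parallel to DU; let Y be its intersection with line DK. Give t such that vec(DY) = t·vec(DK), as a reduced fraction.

t = -1/6

Assign C = (0, 0), K = (1, 0), D = (0, 1) — the answer is frame-independent, so this choice is without loss of generality.
1. U is the midpoint of CK ⇒ U = (1/2, 0)
2. W lies on line CD with CW:WD = 5:1 ⇒ W = (0, 5/6)
through W parallel to DU: direction (1/2, -1); meets DK at Y = (-1/6, 7/6)
Y = D + t·(K−D) with t = -1/6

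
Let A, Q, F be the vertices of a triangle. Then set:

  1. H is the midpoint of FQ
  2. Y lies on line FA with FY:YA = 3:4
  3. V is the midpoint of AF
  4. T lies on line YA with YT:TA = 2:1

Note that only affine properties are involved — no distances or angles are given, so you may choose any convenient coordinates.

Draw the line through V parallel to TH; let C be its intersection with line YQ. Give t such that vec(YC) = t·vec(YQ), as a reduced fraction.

t = 3/50

Assign A = (0, 0), Q = (1, 0), F = (0, 1) — the answer is frame-independent, so this choice is without loss of generality.
1. H is the midpoint of FQ ⇒ H = (1/2, 1/2)
2. Y lies on line FA with FY:YA = 3:4 ⇒ Y = (0, 4/7)
3. V is the midpoint of AF ⇒ V = (0, 1/2)
4. T lies on line YA with YT:TA = 2:1 ⇒ T = (0, 4/21)
through V parallel to TH: direction (1/2, 13/42); meets YQ at C = (3/50, 94/175)
C = Y + t·(Q−Y) with t = 3/50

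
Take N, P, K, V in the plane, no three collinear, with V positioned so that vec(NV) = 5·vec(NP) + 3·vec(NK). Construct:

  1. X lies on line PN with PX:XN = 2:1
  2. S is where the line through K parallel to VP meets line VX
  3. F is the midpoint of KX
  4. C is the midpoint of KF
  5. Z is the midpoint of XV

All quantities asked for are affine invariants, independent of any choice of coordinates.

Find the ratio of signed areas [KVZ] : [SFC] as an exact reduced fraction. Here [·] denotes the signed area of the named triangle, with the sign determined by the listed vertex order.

Choose coordinates N = (0, 0), P = (1, 0), K = (0, 1), V = (5, 3).
1. X lies on line PN with PX:XN = 2:1 ⇒ X = (1/3, 0)
2. S is where the line through K parallel to VP meets line VX ⇒ S = (-34/3, -15/2)
3. F is the midpoint of KX ⇒ F = (1/6, 1/2)
4. C is the midpoint of KF ⇒ C = (1/12, 3/4)
5. Z is the midpoint of XV ⇒ Z = (8/3, 3/2)
2·[KVZ] = -17/6, 2·[SFC] = 85/24
[KVZ]:[SFC] = -17/6:85/24 = -4/5

[KVZ]:[SFC] = -4/5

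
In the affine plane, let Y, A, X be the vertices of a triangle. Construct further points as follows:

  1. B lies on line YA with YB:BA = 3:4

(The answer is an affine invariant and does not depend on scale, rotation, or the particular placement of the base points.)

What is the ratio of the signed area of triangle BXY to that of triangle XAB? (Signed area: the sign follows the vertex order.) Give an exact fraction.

[BXY]:[XAB] = -3/4

Choose coordinates Y = (0, 0), A = (1, 0), X = (0, 1).
1. B lies on line YA with YB:BA = 3:4 ⇒ B = (3/7, 0)
2·[BXY] = 3/7, 2·[XAB] = -4/7
[BXY]:[XAB] = 3/7:-4/7 = -3/4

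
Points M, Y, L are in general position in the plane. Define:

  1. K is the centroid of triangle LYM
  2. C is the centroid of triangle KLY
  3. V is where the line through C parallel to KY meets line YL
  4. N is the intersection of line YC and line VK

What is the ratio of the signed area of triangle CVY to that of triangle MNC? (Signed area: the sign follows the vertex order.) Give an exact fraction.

Choose coordinates M = (0, 0), Y = (1, 0), L = (0, 1).
1. K is the centroid of triangle LYM ⇒ K = (1/3, 1/3)
2. C is the centroid of triangle KLY ⇒ C = (4/9, 4/9)
3. V is where the line through C parallel to KY meets line YL ⇒ V = (2/3, 1/3)
4. N is the intersection of line YC and line VK ⇒ N = (7/12, 1/3)
2·[CVY] = -1/27, 2·[MNC] = 1/9
[CVY]:[MNC] = -1/27:1/9 = -1/3

[CVY]:[MNC] = -1/3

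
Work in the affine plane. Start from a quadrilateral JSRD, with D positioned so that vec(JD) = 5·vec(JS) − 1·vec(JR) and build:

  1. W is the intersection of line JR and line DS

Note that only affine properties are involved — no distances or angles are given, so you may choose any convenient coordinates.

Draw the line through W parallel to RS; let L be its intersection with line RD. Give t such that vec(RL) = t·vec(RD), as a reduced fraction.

t = -1/4

Work in coordinates with J = (0, 0), S = (1, 0), R = (0, 1), D = (5, -1).
1. W is the intersection of line JR and line DS ⇒ W = (0, 1/4)
through W parallel to RS: direction (1, -1); meets RD at L = (-5/4, 3/2)
L = R + t·(D−R) with t = -1/4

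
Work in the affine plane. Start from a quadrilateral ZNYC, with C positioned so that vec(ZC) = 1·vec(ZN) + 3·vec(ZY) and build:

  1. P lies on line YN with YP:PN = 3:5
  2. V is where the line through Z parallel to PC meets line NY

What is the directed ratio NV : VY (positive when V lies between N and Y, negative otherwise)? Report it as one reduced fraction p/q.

Choose coordinates Z = (0, 0), N = (1, 0), Y = (0, 1), C = (1, 3).
1. P lies on line YN with YP:PN = 3:5 ⇒ P = (3/8, 5/8)
2. V is where the line through Z parallel to PC meets line NY ⇒ V = (5/24, 19/24)
V = N + t·(Y−N) with t = 19/24, so NV:VY = t:(1−t) = 19/24:5/24

NV:VY = 19/5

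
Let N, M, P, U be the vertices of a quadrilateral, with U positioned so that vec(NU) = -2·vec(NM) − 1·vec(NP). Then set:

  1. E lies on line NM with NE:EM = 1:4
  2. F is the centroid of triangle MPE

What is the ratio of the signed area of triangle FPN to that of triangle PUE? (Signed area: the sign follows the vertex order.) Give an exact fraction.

Set N = (0, 0), M = (1, 0), P = (0, 1), U = (-2, -1); any affine frame gives the same invariant.
1. E lies on line NM with NE:EM = 1:4 ⇒ E = (1/5, 0)
2. F is the centroid of triangle MPE ⇒ F = (2/5, 1/3)
2·[FPN] = 2/5, 2·[PUE] = 12/5
[FPN]:[PUE] = 2/5:12/5 = 1/6

[FPN]:[PUE] = 1/6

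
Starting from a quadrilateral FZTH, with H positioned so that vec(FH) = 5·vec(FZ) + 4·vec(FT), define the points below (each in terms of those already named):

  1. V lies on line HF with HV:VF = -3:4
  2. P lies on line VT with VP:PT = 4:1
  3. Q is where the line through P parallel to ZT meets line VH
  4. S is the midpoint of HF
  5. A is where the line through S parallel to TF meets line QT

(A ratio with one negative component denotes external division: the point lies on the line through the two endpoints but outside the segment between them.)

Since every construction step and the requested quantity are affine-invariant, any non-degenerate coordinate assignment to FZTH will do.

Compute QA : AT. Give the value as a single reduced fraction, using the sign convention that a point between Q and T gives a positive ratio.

QA:AT = 7/9

Work in coordinates with F = (0, 0), Z = (1, 0), T = (0, 1), H = (5, 4).
1. V lies on line HF with HV:VF = -3:4 ⇒ V = (20, 16)
2. P lies on line VT with VP:PT = 4:1 ⇒ P = (4, 4)
3. Q is where the line through P parallel to ZT meets line VH ⇒ Q = (40/9, 32/9)
4. S is the midpoint of HF ⇒ S = (5/2, 2)
5. A is where the line through S parallel to TF meets line QT ⇒ A = (5/2, 39/16)
A = Q + t·(T−Q) with t = 7/16, so QA:AT = t:(1−t) = 7/16:9/16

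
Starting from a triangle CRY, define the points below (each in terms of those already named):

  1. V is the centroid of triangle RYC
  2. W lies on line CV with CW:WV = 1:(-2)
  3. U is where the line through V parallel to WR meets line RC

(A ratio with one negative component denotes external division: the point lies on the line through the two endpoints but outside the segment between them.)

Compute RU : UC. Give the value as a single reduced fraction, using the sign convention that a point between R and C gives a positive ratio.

Set C = (0, 0), R = (1, 0), Y = (0, 1); any affine frame gives the same invariant.
1. V is the centroid of triangle RYC ⇒ V = (1/3, 1/3)
2. W lies on line CV with CW:WV = 1:(-2) ⇒ W = (-1/3, -1/3)
3. U is where the line through V parallel to WR meets line RC ⇒ U = (-1, 0)
U = R + t·(C−R) with t = 2, so RU:UC = t:(1−t) = 2:-1

RU:UC = -2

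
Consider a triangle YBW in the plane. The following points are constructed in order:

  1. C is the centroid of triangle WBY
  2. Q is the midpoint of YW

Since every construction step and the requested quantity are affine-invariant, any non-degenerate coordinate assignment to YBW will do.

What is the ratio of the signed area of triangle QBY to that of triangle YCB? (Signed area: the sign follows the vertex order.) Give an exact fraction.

[QBY]:[YCB] = 3/2

Assign Y = (0, 0), B = (1, 0), W = (0, 1) — the answer is frame-independent, so this choice is without loss of generality.
1. C is the centroid of triangle WBY ⇒ C = (1/3, 1/3)
2. Q is the midpoint of YW ⇒ Q = (0, 1/2)
2·[QBY] = -1/2, 2·[YCB] = -1/3
[QBY]:[YCB] = -1/2:-1/3 = 3/2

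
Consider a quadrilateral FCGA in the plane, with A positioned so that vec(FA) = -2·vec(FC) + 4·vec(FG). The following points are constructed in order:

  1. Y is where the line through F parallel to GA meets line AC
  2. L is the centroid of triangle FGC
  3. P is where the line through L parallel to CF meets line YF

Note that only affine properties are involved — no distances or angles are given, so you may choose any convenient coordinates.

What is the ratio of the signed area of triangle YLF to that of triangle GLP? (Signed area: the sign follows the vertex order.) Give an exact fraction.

[YLF]:[GLP] = 18

Choose coordinates F = (0, 0), C = (1, 0), G = (0, 1), A = (-2, 4).
1. Y is where the line through F parallel to GA meets line AC ⇒ Y = (-8, 12)
2. L is the centroid of triangle FGC ⇒ L = (1/3, 1/3)
3. P is where the line through L parallel to CF meets line YF ⇒ P = (-2/9, 1/3)
2·[YLF] = -20/3, 2·[GLP] = -10/27
[YLF]:[GLP] = -20/3:-10/27 = 18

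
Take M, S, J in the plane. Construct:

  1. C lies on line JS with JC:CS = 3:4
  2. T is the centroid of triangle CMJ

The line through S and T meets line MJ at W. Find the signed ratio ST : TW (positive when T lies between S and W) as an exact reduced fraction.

ST:TW = 6

Set M = (0, 0), S = (1, 0), J = (0, 1); any affine frame gives the same invariant.
1. C lies on line JS with JC:CS = 3:4 ⇒ C = (3/7, 4/7)
2. T is the centroid of triangle CMJ ⇒ T = (1/7, 11/21)
line ST meets MJ at W = (0, 11/18)
T = S + t·(W−S) with t = 6/7, so ST:TW = 6/7:1/7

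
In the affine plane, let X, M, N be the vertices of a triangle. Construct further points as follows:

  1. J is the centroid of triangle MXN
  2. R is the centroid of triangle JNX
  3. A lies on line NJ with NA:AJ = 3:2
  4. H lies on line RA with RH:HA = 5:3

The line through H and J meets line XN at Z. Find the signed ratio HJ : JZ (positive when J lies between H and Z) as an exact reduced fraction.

HJ:JZ = -1/2

Work in coordinates with X = (0, 0), M = (1, 0), N = (0, 1).
1. J is the centroid of triangle MXN ⇒ J = (1/3, 1/3)
2. R is the centroid of triangle JNX ⇒ R = (1/9, 4/9)
3. A lies on line NJ with NA:AJ = 3:2 ⇒ A = (1/5, 3/5)
4. H lies on line RA with RH:HA = 5:3 ⇒ H = (1/6, 13/24)
line HJ meets XN at Z = (0, 3/4)
J = H + t·(Z−H) with t = -1, so HJ:JZ = -1:2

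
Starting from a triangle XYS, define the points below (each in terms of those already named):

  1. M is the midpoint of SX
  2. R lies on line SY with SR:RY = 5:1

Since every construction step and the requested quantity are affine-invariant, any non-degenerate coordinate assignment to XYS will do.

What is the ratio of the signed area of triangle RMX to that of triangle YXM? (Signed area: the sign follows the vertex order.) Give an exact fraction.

Choose coordinates X = (0, 0), Y = (1, 0), S = (0, 1).
1. M is the midpoint of SX ⇒ M = (0, 1/2)
2. R lies on line SY with SR:RY = 5:1 ⇒ R = (5/6, 1/6)
2·[RMX] = 5/12, 2·[YXM] = -1/2
[RMX]:[YXM] = 5/12:-1/2 = -5/6

[RMX]:[YXM] = -5/6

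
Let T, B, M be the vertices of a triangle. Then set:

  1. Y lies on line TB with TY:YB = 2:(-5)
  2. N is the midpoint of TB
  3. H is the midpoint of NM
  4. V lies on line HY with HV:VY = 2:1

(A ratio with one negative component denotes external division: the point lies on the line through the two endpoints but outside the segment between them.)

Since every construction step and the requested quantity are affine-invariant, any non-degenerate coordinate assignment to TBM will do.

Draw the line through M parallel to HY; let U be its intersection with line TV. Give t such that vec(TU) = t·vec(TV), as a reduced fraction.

Assign T = (0, 0), B = (1, 0), M = (0, 1) — the answer is frame-independent, so this choice is without loss of generality.
1. Y lies on line TB with TY:YB = 2:(-5) ⇒ Y = (-2/3, 0)
2. N is the midpoint of TB ⇒ N = (1/2, 0)
3. H is the midpoint of NM ⇒ H = (1/4, 1/2)
4. V lies on line HY with HV:VY = 2:1 ⇒ V = (-13/36, 1/6)
through M parallel to HY: direction (-11/12, -1/2); meets TV at U = (-143/144, 11/24)
U = T + t·(V−T) with t = 11/4

t = 11/4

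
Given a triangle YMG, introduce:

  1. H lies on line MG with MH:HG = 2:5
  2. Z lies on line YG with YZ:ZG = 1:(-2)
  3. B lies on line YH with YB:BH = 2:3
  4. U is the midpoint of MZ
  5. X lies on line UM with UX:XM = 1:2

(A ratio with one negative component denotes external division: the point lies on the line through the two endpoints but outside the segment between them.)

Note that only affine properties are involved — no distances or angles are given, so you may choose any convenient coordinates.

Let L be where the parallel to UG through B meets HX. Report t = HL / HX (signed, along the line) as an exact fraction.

t = 153/80

Choose coordinates Y = (0, 0), M = (1, 0), G = (0, 1).
1. H lies on line MG with MH:HG = 2:5 ⇒ H = (5/7, 2/7)
2. Z lies on line YG with YZ:ZG = 1:(-2) ⇒ Z = (0, -1)
3. B lies on line YH with YB:BH = 2:3 ⇒ B = (2/7, 4/35)
4. U is the midpoint of MZ ⇒ U = (1/2, -1/2)
5. X lies on line UM with UX:XM = 1:2 ⇒ X = (2/3, -1/3)
through B parallel to UG: direction (-1/2, 3/2); meets HX at L = (349/560, -503/560)
L = H + t·(X−H) with t = 153/80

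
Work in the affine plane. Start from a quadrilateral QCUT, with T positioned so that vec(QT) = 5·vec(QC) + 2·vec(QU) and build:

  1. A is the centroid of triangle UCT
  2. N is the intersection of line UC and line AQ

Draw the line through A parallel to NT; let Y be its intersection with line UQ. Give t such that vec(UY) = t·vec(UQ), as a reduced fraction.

t = 10/13

Assign Q = (0, 0), C = (1, 0), U = (0, 1), T = (5, 2) — the answer is frame-independent, so this choice is without loss of generality.
1. A is the centroid of triangle UCT ⇒ A = (2, 1)
2. N is the intersection of line UC and line AQ ⇒ N = (2/3, 1/3)
through A parallel to NT: direction (13/3, 5/3); meets UQ at Y = (0, 3/13)
Y = U + t·(Q−U) with t = 10/13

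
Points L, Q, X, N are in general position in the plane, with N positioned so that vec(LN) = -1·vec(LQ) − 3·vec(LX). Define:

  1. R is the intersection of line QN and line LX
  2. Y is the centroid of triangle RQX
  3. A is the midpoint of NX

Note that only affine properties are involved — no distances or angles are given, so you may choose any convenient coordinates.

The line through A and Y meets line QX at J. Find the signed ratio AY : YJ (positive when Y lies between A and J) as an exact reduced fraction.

AY:YJ = 2

Set L = (0, 0), Q = (1, 0), X = (0, 1), N = (-1, -3); any affine frame gives the same invariant.
1. R is the intersection of line QN and line LX ⇒ R = (0, -3/2)
2. Y is the centroid of triangle RQX ⇒ Y = (1/3, -1/6)
3. A is the midpoint of NX ⇒ A = (-1/2, -1)
line AY meets QX at J = (3/4, 1/4)
Y = A + t·(J−A) with t = 2/3, so AY:YJ = 2/3:1/3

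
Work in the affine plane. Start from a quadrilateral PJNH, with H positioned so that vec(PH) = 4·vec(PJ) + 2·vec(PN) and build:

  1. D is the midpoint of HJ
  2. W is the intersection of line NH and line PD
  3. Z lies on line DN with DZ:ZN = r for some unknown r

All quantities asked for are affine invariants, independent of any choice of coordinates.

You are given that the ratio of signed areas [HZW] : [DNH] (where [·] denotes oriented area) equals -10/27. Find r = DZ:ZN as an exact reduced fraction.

r = 4/5

Assign P = (0, 0), J = (1, 0), N = (0, 1), H = (4, 2) — the answer is frame-independent, so this choice is without loss of generality.
1. D is the midpoint of HJ ⇒ D = (5/2, 1)
2. W is the intersection of line NH and line PD ⇒ W = (20/3, 8/3)
3. With DZ:ZN = r, write λ = r/(r+1) so Z = D + λ·(N−D); Z is affine-linear in λ
Every point depending on Z is an affine combination of Z and λ-independent points, so each such coordinate is linear in λ; the λ² term in each signed area is a multiple of (N−D)×(N−D) = 0, so 2·[HZW] and 2·[DNH] are each linear in λ. Evaluating at λ=0 and λ=1:
  2·[HZW] = -5/3·λ + 5/3,   2·[DNH] = -5/2
So [HZW]:[DNH] = (-5/3·λ + 5/3) / (-5/2). Setting this equal to -10/27:
  -5/3·λ + 5/3 = -10/27·(-5/2)  ⇒  λ = 4/9
Then r = λ/(1−λ) = (4/9)/(5/9) = 4/5. Check: with r = 4/5, Z = (25/18, 1) and [HZW]:[DNH] = -10/27 as required.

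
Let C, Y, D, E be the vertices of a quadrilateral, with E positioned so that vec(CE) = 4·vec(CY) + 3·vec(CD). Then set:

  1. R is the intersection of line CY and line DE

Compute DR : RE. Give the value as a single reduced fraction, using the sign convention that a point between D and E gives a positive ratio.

Set C = (0, 0), Y = (1, 0), D = (0, 1), E = (4, 3); any affine frame gives the same invariant.
1. R is the intersection of line CY and line DE ⇒ R = (-2, 0)
R = D + t·(E−D) with t = -1/2, so DR:RE = t:(1−t) = -1/2:3/2

DR:RE = -1/3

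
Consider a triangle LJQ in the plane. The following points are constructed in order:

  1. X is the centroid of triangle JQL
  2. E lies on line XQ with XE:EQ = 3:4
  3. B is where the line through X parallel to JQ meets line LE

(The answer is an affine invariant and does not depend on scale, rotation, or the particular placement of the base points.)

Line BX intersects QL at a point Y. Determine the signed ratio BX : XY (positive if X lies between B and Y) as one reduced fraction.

Set L = (0, 0), J = (1, 0), Q = (0, 1); any affine frame gives the same invariant.
1. X is the centroid of triangle JQL ⇒ X = (1/3, 1/3)
2. E lies on line XQ with XE:EQ = 3:4 ⇒ E = (4/21, 13/21)
3. B is where the line through X parallel to JQ meets line LE ⇒ B = (8/51, 26/51)
line BX meets QL at Y = (0, 2/3)
X = B + t·(Y−B) with t = -9/8, so BX:XY = -9/8:17/8

BX:XY = -9/17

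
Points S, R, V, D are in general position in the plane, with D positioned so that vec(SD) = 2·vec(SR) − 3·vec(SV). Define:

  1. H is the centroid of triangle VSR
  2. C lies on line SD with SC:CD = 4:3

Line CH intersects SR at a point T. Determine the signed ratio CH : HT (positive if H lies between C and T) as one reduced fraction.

Work in coordinates with S = (0, 0), R = (1, 0), V = (0, 1), D = (2, -3).
1. H is the centroid of triangle VSR ⇒ H = (1/3, 1/3)
2. C lies on line SD with SC:CD = 4:3 ⇒ C = (8/7, -12/7)
line CH meets SR at T = (20/43, 0)
H = C + t·(T−C) with t = 43/36, so CH:HT = 43/36:-7/36

CH:HT = -43/7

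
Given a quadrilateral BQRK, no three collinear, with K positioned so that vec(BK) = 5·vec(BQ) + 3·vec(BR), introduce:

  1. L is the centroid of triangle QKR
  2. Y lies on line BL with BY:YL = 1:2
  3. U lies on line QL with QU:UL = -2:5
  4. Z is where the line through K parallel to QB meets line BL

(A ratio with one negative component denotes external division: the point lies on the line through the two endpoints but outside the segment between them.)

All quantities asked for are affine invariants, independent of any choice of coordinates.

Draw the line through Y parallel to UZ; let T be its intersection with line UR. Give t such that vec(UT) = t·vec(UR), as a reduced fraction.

Choose coordinates B = (0, 0), Q = (1, 0), R = (0, 1), K = (5, 3).
1. L is the centroid of triangle QKR ⇒ L = (2, 4/3)
2. Y lies on line BL with BY:YL = 1:2 ⇒ Y = (2/3, 4/9)
3. U lies on line QL with QU:UL = -2:5 ⇒ U = (1/3, -8/9)
4. Z is where the line through K parallel to QB meets line BL ⇒ Z = (9/2, 3)
through Y parallel to UZ: direction (25/6, 35/9); meets UR at T = (53/297, -10/891)
T = U + t·(R−U) with t = 46/99

t = 46/99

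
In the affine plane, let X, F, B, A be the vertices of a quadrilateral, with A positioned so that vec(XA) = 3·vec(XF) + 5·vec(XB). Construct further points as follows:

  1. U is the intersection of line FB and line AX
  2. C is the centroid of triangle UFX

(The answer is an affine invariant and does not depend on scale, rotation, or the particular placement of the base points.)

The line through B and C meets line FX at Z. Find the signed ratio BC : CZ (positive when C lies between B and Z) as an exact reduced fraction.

Work in coordinates with X = (0, 0), F = (1, 0), B = (0, 1), A = (3, 5).
1. U is the intersection of line FB and line AX ⇒ U = (3/8, 5/8)
2. C is the centroid of triangle UFX ⇒ C = (11/24, 5/24)
line BC meets FX at Z = (11/19, 0)
C = B + t·(Z−B) with t = 19/24, so BC:CZ = 19/24:5/24

BC:CZ = 19/5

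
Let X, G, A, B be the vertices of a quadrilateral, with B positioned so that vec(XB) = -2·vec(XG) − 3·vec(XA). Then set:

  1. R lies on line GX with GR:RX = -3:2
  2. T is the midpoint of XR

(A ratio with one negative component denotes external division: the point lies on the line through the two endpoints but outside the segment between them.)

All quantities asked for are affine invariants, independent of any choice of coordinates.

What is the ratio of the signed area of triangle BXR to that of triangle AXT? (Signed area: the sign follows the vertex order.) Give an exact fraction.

Set X = (0, 0), G = (1, 0), A = (0, 1), B = (-2, -3); any affine frame gives the same invariant.
1. R lies on line GX with GR:RX = -3:2 ⇒ R = (-2, 0)
2. T is the midpoint of XR ⇒ T = (-1, 0)
2·[BXR] = 6, 2·[AXT] = -1
[BXR]:[AXT] = 6:-1 = -6

[BXR]:[AXT] = -6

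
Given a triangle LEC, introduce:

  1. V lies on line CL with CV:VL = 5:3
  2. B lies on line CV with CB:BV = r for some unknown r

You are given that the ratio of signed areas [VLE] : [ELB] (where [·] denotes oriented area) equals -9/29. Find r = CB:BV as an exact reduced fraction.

r = -1/4

Set L = (0, 0), E = (1, 0), C = (0, 1); any affine frame gives the same invariant.
1. V lies on line CL with CV:VL = 5:3 ⇒ V = (0, 3/8)
2. With CB:BV = r, write λ = r/(r+1) so B = C + λ·(V−C); B is affine-linear in λ
Every point depending on B is an affine combination of B and λ-independent points, so each such coordinate is linear in λ; the λ² term in each signed area is a multiple of (V−C)×(V−C) = 0, so 2·[VLE] and 2·[ELB] are each linear in λ. Evaluating at λ=0 and λ=1:
  2·[VLE] = 3/8,   2·[ELB] = 5/8·λ − 1
So [VLE]:[ELB] = (3/8) / (5/8·λ − 1). Setting this equal to -9/29:
  3/8 = -9/29·(5/8·λ − 1)  ⇒  λ = -1/3
Then r = λ/(1−λ) = (-1/3)/(4/3) = -1/4. Check: with r = -1/4, B = (0, 29/24) and [VLE]:[ELB] = -9/29 as required.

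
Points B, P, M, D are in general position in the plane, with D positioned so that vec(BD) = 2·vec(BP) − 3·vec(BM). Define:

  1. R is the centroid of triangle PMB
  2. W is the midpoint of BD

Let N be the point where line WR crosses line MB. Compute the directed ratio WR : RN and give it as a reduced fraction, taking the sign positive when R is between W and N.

Set B = (0, 0), P = (1, 0), M = (0, 1), D = (2, -3); any affine frame gives the same invariant.
1. R is the centroid of triangle PMB ⇒ R = (1/3, 1/3)
2. W is the midpoint of BD ⇒ W = (1, -3/2)
line WR meets MB at N = (0, 5/4)
R = W + t·(N−W) with t = 2/3, so WR:RN = 2/3:1/3

WR:RN = 2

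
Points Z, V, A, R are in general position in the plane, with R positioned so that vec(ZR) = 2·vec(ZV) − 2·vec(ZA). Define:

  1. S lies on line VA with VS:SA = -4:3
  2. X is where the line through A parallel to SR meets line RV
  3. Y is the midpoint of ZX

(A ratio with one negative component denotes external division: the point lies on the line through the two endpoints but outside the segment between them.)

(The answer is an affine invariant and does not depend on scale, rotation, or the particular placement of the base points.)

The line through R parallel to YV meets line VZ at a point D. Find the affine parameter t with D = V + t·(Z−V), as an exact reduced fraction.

Assign Z = (0, 0), V = (1, 0), A = (0, 1), R = (2, -2) — the answer is frame-independent, so this choice is without loss of generality.
1. S lies on line VA with VS:SA = -4:3 ⇒ S = (-3, 4)
2. X is where the line through A parallel to SR meets line RV ⇒ X = (5/4, -1/2)
3. Y is the midpoint of ZX ⇒ Y = (5/8, -1/4)
through R parallel to YV: direction (3/8, 1/4); meets VZ at D = (5, 0)
D = V + t·(Z−V) with t = -4

t = -4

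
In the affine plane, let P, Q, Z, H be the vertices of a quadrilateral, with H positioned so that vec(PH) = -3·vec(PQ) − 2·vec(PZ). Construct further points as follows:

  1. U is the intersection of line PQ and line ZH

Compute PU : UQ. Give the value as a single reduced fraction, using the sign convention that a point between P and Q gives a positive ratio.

Work in coordinates with P = (0, 0), Q = (1, 0), Z = (0, 1), H = (-3, -2).
1. U is the intersection of line PQ and line ZH ⇒ U = (-1, 0)
U = P + t·(Q−P) with t = -1, so PU:UQ = t:(1−t) = -1:2

PU:UQ = -1/2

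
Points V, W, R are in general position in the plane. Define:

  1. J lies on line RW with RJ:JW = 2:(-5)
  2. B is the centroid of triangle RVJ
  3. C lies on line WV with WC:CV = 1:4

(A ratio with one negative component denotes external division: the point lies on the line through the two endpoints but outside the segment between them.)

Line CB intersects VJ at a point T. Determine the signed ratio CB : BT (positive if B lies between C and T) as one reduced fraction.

Choose coordinates V = (0, 0), W = (1, 0), R = (0, 1).
1. J lies on line RW with RJ:JW = 2:(-5) ⇒ J = (-2/3, 5/3)
2. B is the centroid of triangle RVJ ⇒ B = (-2/9, 8/9)
3. C lies on line WV with WC:CV = 1:4 ⇒ C = (4/5, 0)
line CB meets VJ at T = (-32/75, 16/15)
B = C + t·(T−C) with t = 5/6, so CB:BT = 5/6:1/6

CB:BT = 5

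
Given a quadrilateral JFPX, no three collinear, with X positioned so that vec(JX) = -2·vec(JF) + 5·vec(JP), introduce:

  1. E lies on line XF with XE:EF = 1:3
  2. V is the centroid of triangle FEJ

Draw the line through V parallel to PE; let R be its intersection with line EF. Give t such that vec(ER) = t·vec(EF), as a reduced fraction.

Work in coordinates with J = (0, 0), F = (1, 0), P = (0, 1), X = (-2, 5).
1. E lies on line XF with XE:EF = 1:3 ⇒ E = (-5/4, 15/4)
2. V is the centroid of triangle FEJ ⇒ V = (-1/12, 5/4)
through V parallel to PE: direction (-5/4, 11/4); meets EF at R = (-9/8, 85/24)
R = E + t·(F−E) with t = 1/18

t = 1/18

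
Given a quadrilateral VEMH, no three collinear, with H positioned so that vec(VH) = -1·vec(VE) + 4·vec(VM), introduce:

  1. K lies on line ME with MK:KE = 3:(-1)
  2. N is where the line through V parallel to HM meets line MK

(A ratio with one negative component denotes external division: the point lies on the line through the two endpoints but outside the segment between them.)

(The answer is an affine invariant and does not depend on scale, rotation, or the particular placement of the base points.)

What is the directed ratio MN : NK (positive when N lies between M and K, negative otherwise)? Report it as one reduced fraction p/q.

Work in coordinates with V = (0, 0), E = (1, 0), M = (0, 1), H = (-1, 4).
1. K lies on line ME with MK:KE = 3:(-1) ⇒ K = (3/2, -1/2)
2. N is where the line through V parallel to HM meets line MK ⇒ N = (-1/2, 3/2)
N = M + t·(K−M) with t = -1/3, so MN:NK = t:(1−t) = -1/3:4/3

MN:NK = -1/4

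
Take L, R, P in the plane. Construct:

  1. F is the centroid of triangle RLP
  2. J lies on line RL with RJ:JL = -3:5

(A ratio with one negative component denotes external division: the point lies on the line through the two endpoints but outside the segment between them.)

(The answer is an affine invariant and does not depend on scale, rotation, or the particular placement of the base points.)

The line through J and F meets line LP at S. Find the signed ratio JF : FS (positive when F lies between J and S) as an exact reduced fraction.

Assign L = (0, 0), R = (1, 0), P = (0, 1) — the answer is frame-independent, so this choice is without loss of generality.
1. F is the centroid of triangle RLP ⇒ F = (1/3, 1/3)
2. J lies on line RL with RJ:JL = -3:5 ⇒ J = (5/2, 0)
line JF meets LP at S = (0, 5/13)
F = J + t·(S−J) with t = 13/15, so JF:FS = 13/15:2/15

JF:FS = 13/2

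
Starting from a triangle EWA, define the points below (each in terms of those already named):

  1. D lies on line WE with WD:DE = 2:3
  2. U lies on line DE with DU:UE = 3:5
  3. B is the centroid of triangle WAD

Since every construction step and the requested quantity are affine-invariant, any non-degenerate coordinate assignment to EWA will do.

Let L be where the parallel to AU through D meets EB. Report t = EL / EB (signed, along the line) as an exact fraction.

t = 72/79

Choose coordinates E = (0, 0), W = (1, 0), A = (0, 1).
1. D lies on line WE with WD:DE = 2:3 ⇒ D = (3/5, 0)
2. U lies on line DE with DU:UE = 3:5 ⇒ U = (3/8, 0)
3. B is the centroid of triangle WAD ⇒ B = (8/15, 1/3)
through D parallel to AU: direction (3/8, -1); meets EB at L = (192/395, 24/79)
L = E + t·(B−E) with t = 72/79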